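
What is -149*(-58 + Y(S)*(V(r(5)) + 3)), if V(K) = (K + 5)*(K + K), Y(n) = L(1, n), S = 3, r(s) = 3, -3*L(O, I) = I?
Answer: 16241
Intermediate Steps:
L(O, I) = -I/3
Y(n) = -n/3
V(K) = 2*K*(5 + K) (V(K) = (5 + K)*(2*K) = 2*K*(5 + K))
-149*(-58 + Y(S)*(V(r(5)) + 3)) = -149*(-58 + (-⅓*3)*(2*3*(5 + 3) + 3)) = -149*(-58 - (2*3*8 + 3)) = -149*(-58 - (48 + 3)) = -149*(-58 - 1*51) = -149*(-58 - 51) = -149*(-109) = 16241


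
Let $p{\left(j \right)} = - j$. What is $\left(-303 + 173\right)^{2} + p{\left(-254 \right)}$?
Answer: $17154$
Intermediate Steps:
$\left(-303 + 173\right)^{2} + p{\left(-254 \right)} = \left(-303 + 173\right)^{2} - -254 = \left(-130\right)^{2} + 254 = 16900 + 254 = 17154$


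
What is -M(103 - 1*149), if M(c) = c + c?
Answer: 92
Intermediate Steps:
M(c) = 2*c
-M(103 - 1*149) = -2*(103 - 1*149) = -2*(103 - 149) = -2*(-46) = -1*(-92) = 92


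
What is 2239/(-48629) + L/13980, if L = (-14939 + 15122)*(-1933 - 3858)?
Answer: -17188676619/226611140 ≈ -75.851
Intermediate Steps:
L = -1059753 (L = 183*(-5791) = -1059753)
2239/(-48629) + L/13980 = 2239/(-48629) - 1059753/13980 = 2239*(-1/48629) - 1059753*1/13980 = -2239/48629 - 353251/4660 = -17188676619/226611140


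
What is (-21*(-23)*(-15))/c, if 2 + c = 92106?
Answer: -7245/92104 ≈ -0.078661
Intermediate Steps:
c = 92104 (c = -2 + 92106 = 92104)
(-21*(-23)*(-15))/c = (-21*(-23)*(-15))/92104 = (483*(-15))*(1/92104) = -7245*1/92104 = -7245/92104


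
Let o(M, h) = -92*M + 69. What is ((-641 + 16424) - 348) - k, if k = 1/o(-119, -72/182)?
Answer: 170047394/11017 ≈ 15435.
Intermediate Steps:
o(M, h) = 69 - 92*M
k = 1/11017 (k = 1/(69 - 92*(-119)) = 1/(69 + 10948) = 1/11017 ≈ 9.0769e-5)
((-641 + 16424) - 348) - k = ((-641 + 16424) - 348) - 1*1/11017 = (15783 - 348) - 1/11017 = 15435 - 1/11017 = 170047394/11017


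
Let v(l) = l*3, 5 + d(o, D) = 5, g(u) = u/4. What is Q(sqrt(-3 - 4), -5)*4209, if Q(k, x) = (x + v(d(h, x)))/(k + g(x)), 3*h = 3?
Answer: 420900/137 + 336720*I*sqrt(7)/137 ≈ 3072.3 + 6502.8*I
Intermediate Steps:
h = 1 (h = (1/3)*3 = 1)
g(u) = u/4 (g(u) = u*(1/4) = u/4)
d(o, D) = 0 (d(o, D) = -5 + 5 = 0)
v(l) = 3*l
Q(k, x) = x/(k + x/4) (Q(k, x) = (x + 3*0)/(k + x/4) = (x + 0)/(k + x/4) = x/(k + x/4))
Q(sqrt(-3 - 4), -5)*4209 = (4*(-5)/(-5 + 4*sqrt(-3 - 4)))*4209 = (4*(-5)/(-5 + 4*sqrt(-7)))*4209 = (4*(-5)/(-5 + 4*(I*sqrt(7))))*4209 = (4*(-5)/(-5 + 4*I*sqrt(7)))*4209 = -20/(-5 + 4*I*sqrt(7))*4209 = -84180/(-5 + 4*I*sqrt(7))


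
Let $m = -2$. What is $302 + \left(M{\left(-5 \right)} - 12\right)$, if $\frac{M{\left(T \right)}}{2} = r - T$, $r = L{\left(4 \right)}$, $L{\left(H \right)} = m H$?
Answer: $284$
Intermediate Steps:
$L{\left(H \right)} = - 2 H$
$r = -8$ ($r = \left(-2\right) 4 = -8$)
$M{\left(T \right)} = -16 - 2 T$ ($M{\left(T \right)} = 2 \left(-8 - T\right) = -16 - 2 T$)
$302 + \left(M{\left(-5 \right)} - 12\right) = 302 - 18 = 284$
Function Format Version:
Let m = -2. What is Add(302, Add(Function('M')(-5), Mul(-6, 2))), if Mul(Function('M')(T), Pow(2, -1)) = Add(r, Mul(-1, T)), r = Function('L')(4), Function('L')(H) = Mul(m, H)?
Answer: 284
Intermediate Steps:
Function('L')(H) = Mul(-2, H)
r = -8 (r = Mul(-2, 4) = -8)
Function('M')(T) = Add(-16, Mul(-2, T)) (Function('M')(T) = Mul(2, Add(-8, Mul(-1, T))) = Add(-16, Mul(-2, T)))
Add(302, Add(Function('M')(-5), Mul(-6, 2))) = Add(302, Add(Add(-16, Mul(-2, -5)), Mul(-6, 2))) = Add(302, Add(Add(-16, 10), -12)) = Add(302, Add(-6, -12)) = Add(302, -18) = 284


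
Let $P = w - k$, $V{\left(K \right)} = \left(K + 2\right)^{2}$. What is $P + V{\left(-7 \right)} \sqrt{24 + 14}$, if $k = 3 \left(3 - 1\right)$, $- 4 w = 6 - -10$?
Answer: $-10 + 25 \sqrt{38} \approx 144.11$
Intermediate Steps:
$w = -4$ ($w = - \frac{6 - -10}{4} = - \frac{6 + 10}{4} = \left(- \frac{1}{4}\right) 16 = -4$)
$V{\left(K \right)} = \left(2 + K\right)^{2}$
$k = 6$ ($k = 3 \cdot 2 = 6$)
$P = -10$ ($P = -4 - 6 = -10$)
$P + V{\left(-7 \right)} \sqrt{24 + 14} = -10 + \left(2 - 7\right)^{2} \sqrt{24 + 14} = -10 + \left(-5\right)^{2} \sqrt{38} = -10 + 25 \sqrt{38}$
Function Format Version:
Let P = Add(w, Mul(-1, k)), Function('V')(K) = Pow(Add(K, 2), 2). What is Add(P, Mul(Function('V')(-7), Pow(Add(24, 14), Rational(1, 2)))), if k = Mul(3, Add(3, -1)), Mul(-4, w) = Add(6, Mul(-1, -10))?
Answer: Add(-10, Mul(25, Pow(38, Rational(1, 2)))) ≈ 144.11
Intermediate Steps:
w = -4 (w = Mul(Rational(-1, 4), Add(6, Mul(-1, -10))) = Mul(Rational(-1, 4), Add(6, 10)) = Mul(Rational(-1, 4), 16) = -4)
Function('V')(K) = Pow(Add(2, K), 2)
k = 6 (k = Mul(3, 2) = 6)
P = -10 (P = Add(-4, Mul(-1, 6)) = Add(-4, -6) = -10)
Add(P, Mul(Function('V')(-7), Pow(Add(24, 14), Rational(1, 2)))) = Add(-10, Mul(Pow(Add(2, -7), 2), Pow(Add(24, 14), Rational(1, 2)))) = Add(-10, Mul(Pow(-5, 2), Pow(38, Rational(1, 2)))) = Add(-10, Mul(25, Pow(38, Rational(1, 2))))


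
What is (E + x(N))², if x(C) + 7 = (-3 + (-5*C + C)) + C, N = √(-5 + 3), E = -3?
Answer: 151 + 78*I*√2 ≈ 151.0 + 110.31*I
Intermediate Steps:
N = I*√2 (N = √(-2) = I*√2 ≈ 1.4142*I)
x(C) = -10 - 3*C (x(C) = -7 + ((-3 + (-5*C + C)) + C) = -7 + ((-3 - 4*C) + C) = -7 + (-3 - 3*C) = -10 - 3*C)
(E + x(N))² = (-3 + (-10 - 3*I*√2))² = (-13 - 3*I*√2)²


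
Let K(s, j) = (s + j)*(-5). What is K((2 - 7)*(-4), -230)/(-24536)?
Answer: -525/12268 ≈ -0.042794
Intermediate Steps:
K(s, j) = -5*j - 5*s (K(s, j) = (j + s)*(-5) = -5*j - 5*s)
K((2 - 7)*(-4), -230)/(-24536) = (-5*(-230) - 5*(2 - 7)*(-4))/(-24536) = (1150 - (-25)*(-4))*(-1/24536) = (1150 - 5*20)*(-1/24536) = (1150 - 100)*(-1/24536) = 1050*(-1/24536) = -525/12268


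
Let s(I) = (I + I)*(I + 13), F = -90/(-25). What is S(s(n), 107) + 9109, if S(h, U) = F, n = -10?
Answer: 45563/5 ≈ 9112.6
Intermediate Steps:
F = 18/5 (F = -90*(-1/25) = 18/5 ≈ 3.6000)
s(I) = 2*I*(13 + I) (s(I) = (2*I)*(13 + I) = 2*I*(13 + I))
S(h, U) = 18/5
S(s(n), 107) + 9109 = 18/5 + 9109 = 45563/5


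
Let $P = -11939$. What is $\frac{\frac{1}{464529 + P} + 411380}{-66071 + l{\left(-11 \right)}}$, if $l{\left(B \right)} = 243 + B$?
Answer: $- \frac{186186474201}{29798073010} \approx -6.2483$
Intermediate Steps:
$\frac{\frac{1}{464529 + P} + 411380}{-66071 + l{\left(-11 \right)}} = \frac{\frac{1}{464529 - 11939} + 411380}{-66071 + \left(243 - 11\right)} = \frac{\frac{1}{452590} + 411380}{-66071 + 232} = \frac{\frac{1}{452590} + 411380}{-65839} = \frac{186186474201}{452590} \left(- \frac{1}{65839}\right) = - \frac{186186474201}{29798073010}$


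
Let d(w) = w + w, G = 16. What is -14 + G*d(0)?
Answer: -14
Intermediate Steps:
d(w) = 2*w
-14 + G*d(0) = -14 + 16*(2*0) = -14 + 16*0 = -14 + 0 = -14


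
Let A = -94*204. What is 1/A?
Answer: -1/19176 ≈ -5.2149e-5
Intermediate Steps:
A = -19176
1/A = 1/(-19176) = -1/19176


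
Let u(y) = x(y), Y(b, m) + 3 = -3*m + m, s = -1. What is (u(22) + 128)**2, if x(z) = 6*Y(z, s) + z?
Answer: 20736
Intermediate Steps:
Y(b, m) = -3 - 2*m (Y(b, m) = -3 + (-3*m + m) = -3 - 2*m)
x(z) = -6 + z (x(z) = 6*(-3 - 2*(-1)) + z = 6*(-3 + 2) + z = 6*(-1) + z = -6 + z)
u(y) = -6 + y
(u(22) + 128)**2 = ((-6 + 22) + 128)**2 = (16 + 128)**2 = 144**2 = 20736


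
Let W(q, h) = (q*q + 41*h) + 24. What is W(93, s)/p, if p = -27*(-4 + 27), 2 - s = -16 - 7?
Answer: -9698/621 ≈ -15.617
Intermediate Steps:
s = 25 (s = 2 - (-16 - 7) = 2 - 1*(-23) = 2 + 23 = 25)
W(q, h) = 24 + q**2 + 41*h (W(q, h) = (q**2 + 41*h) + 24 = 24 + q**2 + 41*h)
p = -621 (p = -27*23 = -621)
W(93, s)/p = (24 + 93**2 + 41*25)/(-621) = (24 + 8649 + 1025)*(-1/621) = 9698*(-1/621) = -9698/621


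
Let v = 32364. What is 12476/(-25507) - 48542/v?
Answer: -820967029/412754274 ≈ -1.9890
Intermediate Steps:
12476/(-25507) - 48542/v = 12476/(-25507) - 48542/32364 = 12476*(-1/25507) - 48542*1/32364 = -12476/25507 - 24271/16182 = -820967029/412754274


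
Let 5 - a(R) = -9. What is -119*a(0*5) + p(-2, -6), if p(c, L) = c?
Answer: -1668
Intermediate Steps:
a(R) = 14 (a(R) = 5 - 1*(-9) = 5 + 9 = 14)
-119*a(0*5) + p(-2, -6) = -119*14 - 2 = -1666 - 2 = -1668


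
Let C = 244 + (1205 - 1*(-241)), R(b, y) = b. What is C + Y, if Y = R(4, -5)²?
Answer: 1706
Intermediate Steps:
Y = 16 (Y = 4² = 16)
C = 1690 (C = 244 + (1205 + 241) = 244 + 1446 = 1690)
C + Y = 1690 + 16 = 1706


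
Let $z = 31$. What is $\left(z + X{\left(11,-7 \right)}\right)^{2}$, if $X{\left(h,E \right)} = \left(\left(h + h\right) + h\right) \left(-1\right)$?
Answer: $4$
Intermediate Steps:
$X{\left(h,E \right)} = - 3 h$ ($X{\left(h,E \right)} = \left(2 h + h\right) \left(-1\right) = 3 h \left(-1\right) = - 3 h$)
$\left(z + X{\left(11,-7 \right)}\right)^{2} = \left(31 - 33\right)^{2} = \left(-2\right)^{2} = 4$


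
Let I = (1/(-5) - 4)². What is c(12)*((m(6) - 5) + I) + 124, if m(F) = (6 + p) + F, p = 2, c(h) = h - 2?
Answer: 1952/5 ≈ 390.40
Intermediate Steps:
c(h) = -2 + h
m(F) = 8 + F (m(F) = (6 + 2) + F = 8 + F)
I = 441/25 (I = (-⅕ - 4)² = (-21/5)² = 441/25 ≈ 17.640)
c(12)*((m(6) - 5) + I) + 124 = (-2 + 12)*(((8 + 6) - 5) + 441/25) + 124 = 10*((14 - 5) + 441/25) + 124 = 10*(9 + 441/25) + 124 = 10*(666/25) + 124 = 1332/5 + 124 = 1952/5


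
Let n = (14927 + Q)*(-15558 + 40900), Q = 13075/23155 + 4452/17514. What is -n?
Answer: -730546861561940/1931127 ≈ -3.7830e+8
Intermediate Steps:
Q = 1581341/1931127 (Q = 13075*(1/23155) + 4452*(1/17514) = 2615/4631 + 106/417 = 1581341/1931127 ≈ 0.81887)
n = 730546861561940/1931127 (n = (14927 + 1581341/1931127)*(-15558 + 40900) = (28827514070/1931127)*25342 = 730546861561940/1931127 ≈ 3.7830e+8)
-n = -1*730546861561940/1931127 = -730546861561940/1931127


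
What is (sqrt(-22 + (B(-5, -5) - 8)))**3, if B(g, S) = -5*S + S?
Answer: -10*I*sqrt(10) ≈ -31.623*I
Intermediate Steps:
B(g, S) = -4*S
(sqrt(-22 + (B(-5, -5) - 8)))**3 = (sqrt(-22 + (-4*(-5) - 8)))**3 = (sqrt(-22 + (20 - 8)))**3 = (sqrt(-22 + 12))**3 = (sqrt(-10))**3 = (I*sqrt(10))**3 = -10*I*sqrt(10)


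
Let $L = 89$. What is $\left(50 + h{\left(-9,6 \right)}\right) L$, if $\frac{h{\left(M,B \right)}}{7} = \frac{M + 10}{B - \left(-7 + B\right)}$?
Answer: $4539$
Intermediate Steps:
$h{\left(M,B \right)} = 10 + M$ ($h{\left(M,B \right)} = 7 \frac{M + 10}{B - \left(-7 + B\right)} = 7 \frac{10 + M}{7} = 7 \left(10 + M\right) \frac{1}{7} = 7 \left(\frac{10}{7} + \frac{M}{7}\right) = 10 + M$)
$\left(50 + h{\left(-9,6 \right)}\right) L = \left(50 + \left(10 - 9\right)\right) 89 = \left(50 + 1\right) 89 = 51 \cdot 89 = 4539$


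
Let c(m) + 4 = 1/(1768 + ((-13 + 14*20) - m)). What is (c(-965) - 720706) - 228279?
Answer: -2846966999/3000 ≈ -9.4899e+5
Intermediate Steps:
c(m) = -4 + 1/(2035 - m) (c(m) = -4 + 1/(1768 + ((-13 + 14*20) - m)) = -4 + 1/(1768 + ((-13 + 280) - m)) = -4 + 1/(1768 + (267 - m)) = -4 + 1/(2035 - m))
(c(-965) - 720706) - 228279 = ((8139 - 4*(-965))/(-2035 - 965) - 720706) - 228279 = ((8139 + 3860)/(-3000) - 720706) - 228279 = (-1/3000*11999 - 720706) - 228279 = (-11999/3000 - 720706) - 228279 = -2162129999/3000 - 228279 = -2846966999/3000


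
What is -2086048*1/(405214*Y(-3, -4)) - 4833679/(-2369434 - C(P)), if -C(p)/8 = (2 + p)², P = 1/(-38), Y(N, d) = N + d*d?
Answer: 3703874292272853/2252910319183784 ≈ 1.6440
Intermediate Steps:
Y(N, d) = N + d²
P = -1/38 ≈ -0.026316
C(p) = -8*(2 + p)²
-2086048*1/(405214*Y(-3, -4)) - 4833679/(-2369434 - C(P)) = -2086048*1/(405214*(-3 + (-4)²)) - 4833679/(-2369434 - (-8)*(2 - 1/38)²) = -2086048*1/(405214*(-3 + 16)) - 4833679/(-2369434 - (-8)*(75/38)²) = -2086048/(405214*13) - 4833679/(-2369434 - (-8)*5625/1444) = -2086048/5267782 - 4833679/(-2369434 - 1*(-11250/361)) = -2086048*1/5267782 - 4833679/(-2369434 + 11250/361) = -1043024/2633891 - 4833679/(-855354424/361) = -1043024/2633891 - 4833679*(-361/855354424) = -1043024/2633891 + 1744958119/855354424 = 3703874292272853/2252910319183784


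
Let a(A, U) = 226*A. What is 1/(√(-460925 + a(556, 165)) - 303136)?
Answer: -303136/91891769765 - I*√335269/91891769765 ≈ -3.2988e-6 - 6.3012e-9*I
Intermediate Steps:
1/(√(-460925 + a(556, 165)) - 303136) = 1/(√(-460925 + 226*556) - 303136) = 1/(√(-460925 + 125656) - 303136) = 1/(√(-335269) - 303136) = 1/(I*√335269 - 303136) = 1/(-303136 + I*√335269)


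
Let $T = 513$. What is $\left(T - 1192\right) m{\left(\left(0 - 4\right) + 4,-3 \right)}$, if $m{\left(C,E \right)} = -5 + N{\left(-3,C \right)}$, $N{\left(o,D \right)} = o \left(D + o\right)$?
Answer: $-2716$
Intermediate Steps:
$m{\left(C,E \right)} = 4 - 3 C$ ($m{\left(C,E \right)} = -5 - 3 \left(C - 3\right) = -5 - 3 \left(-3 + C\right) = -5 - \left(-9 + 3 C\right) = 4 - 3 C$)
$\left(T - 1192\right) m{\left(\left(0 - 4\right) + 4,-3 \right)} = \left(513 - 1192\right) \left(4 - 3 \left(\left(0 - 4\right) + 4\right)\right) = \left(513 - 1192\right) \left(4 - 3 \left(-4 + 4\right)\right) = - 679 \left(4 - 0\right) = - 679 \left(4 + 0\right) = \left(-679\right) 4 = -2716$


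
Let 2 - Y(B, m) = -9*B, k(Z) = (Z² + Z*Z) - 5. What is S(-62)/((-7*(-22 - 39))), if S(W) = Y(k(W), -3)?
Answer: 69149/427 ≈ 161.94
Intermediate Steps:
k(Z) = -5 + 2*Z² (k(Z) = (Z² + Z²) - 5 = 2*Z² - 5 = -5 + 2*Z²)
Y(B, m) = 2 + 9*B (Y(B, m) = 2 - (-9)*B = 2 + 9*B)
S(W) = -43 + 18*W² (S(W) = 2 + 9*(-5 + 2*W²) = 2 + (-45 + 18*W²) = -43 + 18*W²)
S(-62)/((-7*(-22 - 39))) = (-43 + 18*(-62)²)/((-7*(-22 - 39))) = (-43 + 18*3844)/((-7*(-61))) = (-43 + 69192)/427 = 69149*(1/427) = 69149/427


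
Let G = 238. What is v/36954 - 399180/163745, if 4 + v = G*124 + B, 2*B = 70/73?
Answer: -144823703581/88345077858 ≈ -1.6393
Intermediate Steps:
B = 35/73 (B = (70/73)/2 = (70*(1/73))/2 = (½)*(70/73) = 35/73 ≈ 0.47945)
v = 2154119/73 (v = -4 + (238*124 + 35/73) = -4 + (29512 + 35/73) = -4 + 2154411/73 = 2154119/73 ≈ 29508.)
v/36954 - 399180/163745 = (2154119/73)/36954 - 399180/163745 = (2154119/73)*(1/36954) - 399180*1/163745 = 2154119/2697642 - 79836/32749 = -144823703581/88345077858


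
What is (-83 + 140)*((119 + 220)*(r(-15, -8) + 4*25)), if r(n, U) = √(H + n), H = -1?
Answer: 1932300 + 77292*I ≈ 1.9323e+6 + 77292.0*I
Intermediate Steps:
r(n, U) = √(-1 + n)
(-83 + 140)*((119 + 220)*(r(-15, -8) + 4*25)) = (-83 + 140)*((119 + 220)*(√(-1 - 15) + 4*25)) = 57*(339*(√(-16) + 100)) = 57*(339*(4*I + 100)) = 57*(339*(100 + 4*I)) = 57*(33900 + 1356*I) = 1932300 + 77292*I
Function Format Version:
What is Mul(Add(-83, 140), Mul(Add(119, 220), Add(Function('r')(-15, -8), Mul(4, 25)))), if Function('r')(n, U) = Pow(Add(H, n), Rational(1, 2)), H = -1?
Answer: Add(1932300, Mul(77292, I)) ≈ Add(1.9323e+6, Mul(77292., I))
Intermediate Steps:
Function('r')(n, U) = Pow(Add(-1, n), Rational(1, 2))
Mul(Add(-83, 140), Mul(Add(119, 220), Add(Function('r')(-15, -8), Mul(4, 25)))) = Mul(Add(-83, 140), Mul(Add(119, 220), Add(Pow(Add(-1, -15), Rational(1, 2)), Mul(4, 25)))) = Mul(57, Mul(339, Add(Pow(-16, Rational(1, 2)), 100))) = Mul(57, Mul(339, Add(Mul(4, I), 100))) = Mul(57, Mul(339, Add(100, Mul(4, I)))) = Mul(57, Add(33900, Mul(1356, I))) = Add(1932300, Mul(77292, I))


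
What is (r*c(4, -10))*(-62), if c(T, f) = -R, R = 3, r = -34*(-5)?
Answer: 31620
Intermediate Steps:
r = 170
c(T, f) = -3 (c(T, f) = -1*3 = -3)
(r*c(4, -10))*(-62) = (170*(-3))*(-62) = -510*(-62) = 31620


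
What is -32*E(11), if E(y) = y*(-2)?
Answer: 704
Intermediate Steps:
E(y) = -2*y
-32*E(11) = -(-64)*11 = -32*(-22) = 704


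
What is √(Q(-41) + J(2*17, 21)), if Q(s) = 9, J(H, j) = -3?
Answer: √6 ≈ 2.4495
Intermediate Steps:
√(Q(-41) + J(2*17, 21)) = √(9 - 3) = √6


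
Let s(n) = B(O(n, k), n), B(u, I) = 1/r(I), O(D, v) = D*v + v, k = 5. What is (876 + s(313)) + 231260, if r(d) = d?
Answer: 72658569/313 ≈ 2.3214e+5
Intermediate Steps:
O(D, v) = v + D*v
B(u, I) = 1/I
s(n) = 1/n
(876 + s(313)) + 231260 = (876 + 1/313) + 231260 = 274189/313 + 231260 = 72658569/313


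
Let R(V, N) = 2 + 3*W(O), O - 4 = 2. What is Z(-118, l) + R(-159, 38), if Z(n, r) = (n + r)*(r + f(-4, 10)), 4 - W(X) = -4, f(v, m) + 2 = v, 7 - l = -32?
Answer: -2581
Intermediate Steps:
l = 39 (l = 7 - 1*(-32) = 7 + 32 = 39)
f(v, m) = -2 + v
O = 6 (O = 4 + 2 = 6)
W(X) = 8 (W(X) = 4 - 1*(-4) = 4 + 4 = 8)
Z(n, r) = (-6 + r)*(n + r) (Z(n, r) = (n + r)*(r + (-2 - 4)) = (n + r)*(r - 6) = (n + r)*(-6 + r) = (-6 + r)*(n + r))
R(V, N) = 26 (R(V, N) = 2 + 3*8 = 2 + 24 = 26)
Z(-118, l) + R(-159, 38) = (39² - 6*(-118) - 6*39 - 118*39) + 26 = (1521 + 708 - 234 - 4602) + 26 = -2607 + 26 = -2581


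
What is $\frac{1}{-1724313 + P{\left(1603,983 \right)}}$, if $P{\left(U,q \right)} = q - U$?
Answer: $- \frac{1}{1724933} \approx -5.7973 \cdot 10^{-7}$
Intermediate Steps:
$\frac{1}{-1724313 + P{\left(1603,983 \right)}} = \frac{1}{-1724313 + \left(983 - 1603\right)} = \frac{1}{-1724313 - 620} = \frac{1}{-1724933} = - \frac{1}{1724933}$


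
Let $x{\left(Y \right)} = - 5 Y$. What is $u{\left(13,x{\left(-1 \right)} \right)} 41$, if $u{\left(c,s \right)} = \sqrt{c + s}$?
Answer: $123 \sqrt{2} \approx 173.95$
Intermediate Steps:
$u{\left(13,x{\left(-1 \right)} \right)} 41 = \sqrt{13 - -5} \cdot 41 = \sqrt{13 + 5} \cdot 41 = \sqrt{18} \cdot 41 = 3 \sqrt{2} \cdot 41 = 123 \sqrt{2}$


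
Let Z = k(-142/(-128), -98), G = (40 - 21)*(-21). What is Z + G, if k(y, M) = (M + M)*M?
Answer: 18809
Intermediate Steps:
G = -399 (G = 19*(-21) = -399)
k(y, M) = 2*M**2 (k(y, M) = (2*M)*M = 2*M**2)
Z = 19208 (Z = 2*(-98)**2 = 2*9604 = 19208)
Z + G = 19208 - 399 = 18809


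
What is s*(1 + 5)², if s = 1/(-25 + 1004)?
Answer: 36/979 ≈ 0.036772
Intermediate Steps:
s = 1/979 ≈ 0.0010215
s*(1 + 5)² = (1 + 5)²/979 = (1/979)*6² = (1/979)*36 = 36/979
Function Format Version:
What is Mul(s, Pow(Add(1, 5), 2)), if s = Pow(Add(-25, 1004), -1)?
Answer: Rational(36, 979) ≈ 0.036772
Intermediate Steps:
s = Rational(1, 979) (s = Pow(979, -1) = Rational(1, 979) ≈ 0.0010215)
Mul(s, Pow(Add(1, 5), 2)) = Mul(Rational(1, 979), Pow(Add(1, 5), 2)) = Mul(Rational(1, 979), Pow(6, 2)) = Mul(Rational(1, 979), 36) = Rational(36, 979)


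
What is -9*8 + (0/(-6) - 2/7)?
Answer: -506/7 ≈ -72.286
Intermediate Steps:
-9*8 + (0/(-6) - 2/7) = -72 + (0*(-⅙) - 2*⅐) = -72 + (0 - 2/7) = -72 - 2/7 = -506/7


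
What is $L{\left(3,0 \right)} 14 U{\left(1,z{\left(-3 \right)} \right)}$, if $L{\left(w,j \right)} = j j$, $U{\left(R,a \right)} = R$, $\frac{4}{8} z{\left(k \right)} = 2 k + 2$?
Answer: $0$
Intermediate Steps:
$z{\left(k \right)} = 4 + 4 k$ ($z{\left(k \right)} = 2 \left(2 k + 2\right) = 2 \left(2 + 2 k\right) = 4 + 4 k$)
$L{\left(w,j \right)} = j^{2}$
$L{\left(3,0 \right)} 14 U{\left(1,z{\left(-3 \right)} \right)} = 0^{2} \cdot 14 \cdot 1 = 0 \cdot 14 \cdot 1 = 0 \cdot 1 = 0$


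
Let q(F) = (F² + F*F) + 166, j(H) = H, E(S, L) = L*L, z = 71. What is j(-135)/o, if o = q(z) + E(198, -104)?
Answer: -135/21064 ≈ -0.0064090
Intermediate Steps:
E(S, L) = L²
q(F) = 166 + 2*F² (q(F) = (F² + F²) + 166 = 2*F² + 166 = 166 + 2*F²)
o = 21064 (o = (166 + 2*71²) + (-104)² = (166 + 2*5041) + 10816 = (166 + 10082) + 10816 = 10248 + 10816 = 21064)
j(-135)/o = -135/21064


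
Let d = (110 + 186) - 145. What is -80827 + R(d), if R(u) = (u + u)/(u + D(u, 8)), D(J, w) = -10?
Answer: -11396305/141 ≈ -80825.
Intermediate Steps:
d = 151 (d = 296 - 145 = 151)
R(u) = 2*u/(-10 + u) (R(u) = (u + u)/(u - 10) = (2*u)/(-10 + u) = 2*u/(-10 + u))
-80827 + R(d) = -80827 + 2*151/(-10 + 151) = -80827 + 2*151/141 = -80827 + 2*151*(1/141) = -80827 + 302/141 = -11396305/141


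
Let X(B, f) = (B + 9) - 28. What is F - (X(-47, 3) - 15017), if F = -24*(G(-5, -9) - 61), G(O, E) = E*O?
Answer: 15467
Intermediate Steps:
X(B, f) = -19 + B (X(B, f) = (9 + B) - 28 = -19 + B)
F = 384 (F = -24*(-9*(-5) - 61) = -24*(45 - 61) = -24*(-16) = 384)
F - (X(-47, 3) - 15017) = 384 - ((-19 - 47) - 15017) = 384 - (-66 - 15017) = 384 - 1*(-15083) = 384 + 15083 = 15467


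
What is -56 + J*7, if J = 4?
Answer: -28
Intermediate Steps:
-56 + J*7 = -56 + 4*7 = -56 + 28 = -28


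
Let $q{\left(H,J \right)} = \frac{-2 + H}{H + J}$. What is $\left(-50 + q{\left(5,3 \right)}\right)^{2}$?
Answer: $\frac{157609}{64} \approx 2462.6$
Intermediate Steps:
$q{\left(H,J \right)} = \frac{-2 + H}{H + J}$
$\left(-50 + q{\left(5,3 \right)}\right)^{2} = \left(-50 + \frac{-2 + 5}{5 + 3}\right)^{2} = \left(-50 + \frac{1}{8} \cdot 3\right)^{2} = \left(-50 + \frac{3}{8}\right)^{2} = \left(- \frac{397}{8}\right)^{2} = \frac{157609}{64}$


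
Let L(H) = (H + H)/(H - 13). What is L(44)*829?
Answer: 72952/31 ≈ 2353.3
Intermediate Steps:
L(H) = 2*H/(-13 + H) (L(H) = (2*H)/(-13 + H) = 2*H/(-13 + H))
L(44)*829 = (2*44/(-13 + 44))*829 = (2*44/31)*829 = (2*44*(1/31))*829 = (88/31)*829 = 72952/31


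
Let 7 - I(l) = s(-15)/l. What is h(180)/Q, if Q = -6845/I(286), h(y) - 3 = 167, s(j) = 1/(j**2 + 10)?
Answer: -7997973/46005245 ≈ -0.17385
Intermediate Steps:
s(j) = 1/(10 + j**2)
h(y) = 170 (h(y) = 3 + 167 = 170)
I(l) = 7 - 1/(235*l) (I(l) = 7 - 1/((10 + (-15)**2)*l) = 7 - 1/((10 + 225)*l) = 7 - 1/(235*l))
Q = -460052450/470469 (Q = -6845/(7 - 1/235/286) = -6845/(7 - 1/235*1/286) = -6845/(7 - 1/67210) = -6845/470469/67210 = -6845*67210/470469 = -460052450/470469 ≈ -977.86)
h(180)/Q = 170/(-460052450/470469) = 170*(-470469/460052450) = -7997973/46005245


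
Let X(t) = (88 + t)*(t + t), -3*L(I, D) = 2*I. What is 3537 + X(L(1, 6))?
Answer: 30785/9 ≈ 3420.6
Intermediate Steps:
L(I, D) = -2*I/3
X(t) = 2*t*(88 + t) (X(t) = (88 + t)*(2*t) = 2*t*(88 + t))
3537 + X(L(1, 6)) = 3537 + 2*(-⅔*1)*(88 - ⅔*1) = 3537 + 2*(-⅔)*(88 - ⅔) = 3537 + 2*(-⅔)*(262/3) = 3537 - 1048/9 = 30785/9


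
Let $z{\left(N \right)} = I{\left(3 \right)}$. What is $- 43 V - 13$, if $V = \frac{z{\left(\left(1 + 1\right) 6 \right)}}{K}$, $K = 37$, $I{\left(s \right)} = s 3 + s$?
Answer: $- \frac{997}{37} \approx -26.946$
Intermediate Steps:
$I{\left(s \right)} = 4 s$ ($I{\left(s \right)} = 3 s + s = 4 s$)
$z{\left(N \right)} = 12$ ($z{\left(N \right)} = 4 \cdot 3 = 12$)
$V = \frac{12}{37} \approx 0.32432$
$- 43 V - 13 = \left(-43\right) \frac{12}{37} - 13 = - \frac{516}{37} - 13 = - \frac{997}{37}$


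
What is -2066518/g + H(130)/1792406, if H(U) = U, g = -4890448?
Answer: 926168755137/2191417084472 ≈ 0.42263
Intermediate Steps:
-2066518/g + H(130)/1792406 = -2066518/(-4890448) + 130/1792406 = -2066518*(-1/4890448) + 130*(1/1792406) = 1033259/2445224 + 65/896203 = 926168755137/2191417084472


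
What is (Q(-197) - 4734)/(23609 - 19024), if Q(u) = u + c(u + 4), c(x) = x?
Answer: -732/655 ≈ -1.1176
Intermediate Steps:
Q(u) = 4 + 2*u (Q(u) = u + (u + 4) = u + (4 + u) = 4 + 2*u)
(Q(-197) - 4734)/(23609 - 19024) = ((4 + 2*(-197)) - 4734)/(23609 - 19024) = ((4 - 394) - 4734)/4585 = (-390 - 4734)*(1/4585) = -5124*1/4585 = -732/655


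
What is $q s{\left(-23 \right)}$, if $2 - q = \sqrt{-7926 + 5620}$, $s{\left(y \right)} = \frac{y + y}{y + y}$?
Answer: $2 - i \sqrt{2306} \approx 2.0 - 48.021 i$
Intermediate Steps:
$s{\left(y \right)} = 1$ ($s{\left(y \right)} = \frac{2 y}{2 y} = 2 y \frac{1}{2 y} = 1$)
$q = 2 - i \sqrt{2306}$ ($q = 2 - \sqrt{-7926 + 5620} = 2 - \sqrt{-2306} = 2 - i \sqrt{2306} \approx 2.0 - 48.021 i$)
$q s{\left(-23 \right)} = \left(2 - i \sqrt{2306}\right) 1 = 2 - i \sqrt{2306}$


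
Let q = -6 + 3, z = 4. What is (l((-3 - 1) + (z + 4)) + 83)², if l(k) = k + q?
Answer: 7056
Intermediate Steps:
q = -3
l(k) = -3 + k (l(k) = k - 3 = -3 + k)
(l((-3 - 1) + (z + 4)) + 83)² = ((-3 + ((-3 - 1) + (4 + 4))) + 83)² = ((-3 + (-4 + 8)) + 83)² = ((-3 + 4) + 83)² = (1 + 83)² = 84² = 7056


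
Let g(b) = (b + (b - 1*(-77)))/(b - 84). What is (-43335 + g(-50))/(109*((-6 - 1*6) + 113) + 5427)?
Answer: -5806867/2202424 ≈ -2.6366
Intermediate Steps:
g(b) = (77 + 2*b)/(-84 + b) (g(b) = (b + (b + 77))/(-84 + b) = (b + (77 + b))/(-84 + b) = (77 + 2*b)/(-84 + b))
(-43335 + g(-50))/(109*((-6 - 1*6) + 113) + 5427) = (-43335 + (77 + 2*(-50))/(-84 - 50))/(109*((-6 - 1*6) + 113) + 5427) = (-43335 + (77 - 100)/(-134))/(109*((-6 - 6) + 113) + 5427) = (-43335 - 1/134*(-23))/(109*(-12 + 113) + 5427) = (-43335 + 23/134)/(109*101 + 5427) = -5806867/(134*(11009 + 5427)) = -5806867/134/16436 = -5806867/134*1/16436 = -5806867/2202424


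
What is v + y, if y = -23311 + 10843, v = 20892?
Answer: 8424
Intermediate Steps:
y = -12468
v + y = 20892 - 12468 = 8424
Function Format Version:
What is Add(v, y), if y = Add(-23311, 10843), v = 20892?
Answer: 8424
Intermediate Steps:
y = -12468
Add(v, y) = Add(20892, -12468) = 8424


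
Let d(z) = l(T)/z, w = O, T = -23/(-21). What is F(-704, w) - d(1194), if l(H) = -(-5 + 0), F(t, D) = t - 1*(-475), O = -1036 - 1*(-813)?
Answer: -273431/1194 ≈ -229.00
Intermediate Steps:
O = -223 (O = -1036 + 813 = -223)
T = 23/21 (T = -23*(-1/21) = 23/21 ≈ 1.0952)
w = -223
F(t, D) = 475 + t (F(t, D) = t + 475 = 475 + t)
l(H) = 5 (l(H) = -1*(-5) = 5)
d(z) = 5/z
F(-704, w) - d(1194) = (475 - 704) - 5/1194 = -229 - 5/1194 = -273431/1194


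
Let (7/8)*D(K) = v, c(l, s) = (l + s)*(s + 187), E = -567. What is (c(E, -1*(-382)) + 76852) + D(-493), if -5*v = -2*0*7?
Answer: -28413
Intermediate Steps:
c(l, s) = (187 + s)*(l + s) (c(l, s) = (l + s)*(187 + s) = (187 + s)*(l + s))
v = 0 (v = -(-2*0)*7/5 = -0*7 = -⅕*0 = 0)
D(K) = 0 (D(K) = (8/7)*0 = 0)
(c(E, -1*(-382)) + 76852) + D(-493) = (((-1*(-382))² + 187*(-567) + 187*(-1*(-382)) - (-567)*(-382)) + 76852) + 0 = ((382² - 106029 + 187*382 - 567*382) + 76852) + 0 = ((145924 - 106029 + 71434 - 216594) + 76852) + 0 = (-105265 + 76852) + 0 = -28413 + 0 = -28413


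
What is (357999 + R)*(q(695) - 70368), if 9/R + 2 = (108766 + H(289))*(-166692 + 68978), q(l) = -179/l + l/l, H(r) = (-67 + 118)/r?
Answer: -87868723614905403533277/3488043390955 ≈ -2.5191e+10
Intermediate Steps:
H(r) = 51/r
q(l) = 1 - 179/l (q(l) = -179/l + 1 = 1 - 179/l)
R = -17/20075069876 (R = 9/(-2 + (108766 + 51/289)*(-166692 + 68978)) = 9/(-2 + (108766 + 51*(1/289))*(-97714)) = 9/(-2 + (108766 + 3/17)*(-97714)) = 9/(-2 + (1849025/17)*(-97714)) = 9/(-2 - 180675628850/17) = 9/(-180675628884/17) = 9*(-17/180675628884) = -17/20075069876 ≈ -8.4682e-10)
(357999 + R)*(q(695) - 70368) = (357999 - 17/20075069876)*((-179 + 695)/695 - 70368) = 7186854940538107*((1/695)*516 - 70368)/20075069876 = 7186854940538107*(516/695 - 70368)/20075069876 = (7186854940538107/20075069876)*(-48905244/695) = -87868723614905403533277/3488043390955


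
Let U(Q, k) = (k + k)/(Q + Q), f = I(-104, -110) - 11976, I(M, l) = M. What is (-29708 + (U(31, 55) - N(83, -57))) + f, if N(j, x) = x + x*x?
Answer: -1394325/31 ≈ -44978.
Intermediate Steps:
N(j, x) = x + x²
f = -12080 (f = -104 - 11976 = -12080)
U(Q, k) = k/Q (U(Q, k) = (2*k)/((2*Q)) = (2*k)*(1/(2*Q)) = k/Q)
(-29708 + (U(31, 55) - N(83, -57))) + f = (-29708 + (55/31 - (-57)*(1 - 57))) - 12080 = (-29708 + (55*(1/31) - (-57)*(-56))) - 12080 = (-29708 + (55/31 - 1*3192)) - 12080 = (-29708 + (55/31 - 3192)) - 12080 = (-29708 - 98897/31) - 12080 = -1019845/31 - 12080 = -1394325/31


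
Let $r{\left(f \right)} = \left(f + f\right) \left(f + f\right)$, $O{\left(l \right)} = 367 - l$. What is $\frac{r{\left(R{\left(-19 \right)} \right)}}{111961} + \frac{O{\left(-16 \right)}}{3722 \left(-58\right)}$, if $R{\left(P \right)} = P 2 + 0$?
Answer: $\frac{1204018713}{24169692836} \approx 0.049815$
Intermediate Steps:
$R{\left(P \right)} = 2 P$ ($R{\left(P \right)} = 2 P + 0 = 2 P$)
$r{\left(f \right)} = 4 f^{2}$ ($r{\left(f \right)} = 2 f 2 f = 4 f^{2}$)
$\frac{r{\left(R{\left(-19 \right)} \right)}}{111961} + \frac{O{\left(-16 \right)}}{3722 \left(-58\right)} = \frac{4 \left(2 \left(-19\right)\right)^{2}}{111961} + \frac{367 - -16}{3722 \left(-58\right)} = 4 \left(-38\right)^{2} \cdot \frac{1}{111961} + \frac{367 + 16}{-215876} = 4 \cdot 1444 \cdot \frac{1}{111961} + 383 \left(- \frac{1}{215876}\right) = 5776 \cdot \frac{1}{111961} - \frac{383}{215876} = \frac{5776}{111961} - \frac{383}{215876} = \frac{1204018713}{24169692836}$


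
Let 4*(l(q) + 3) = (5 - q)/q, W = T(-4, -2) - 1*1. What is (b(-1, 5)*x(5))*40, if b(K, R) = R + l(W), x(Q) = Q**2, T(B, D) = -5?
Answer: 4625/3 ≈ 1541.7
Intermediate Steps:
W = -6 (W = -5 - 1*1 = -5 - 1 = -6)
l(q) = -3 + (5 - q)/(4*q) (l(q) = -3 + ((5 - q)/q)/4 = -3 + (5 - q)/(4*q))
b(K, R) = -83/24 + R (b(K, R) = R + (1/4)*(5 - 13*(-6))/(-6) = R + (1/4)*(-1/6)*(5 + 78) = R + (1/4)*(-1/6)*83 = R - 83/24 = -83/24 + R)
(b(-1, 5)*x(5))*40 = ((-83/24 + 5)*5**2)*40 = ((37/24)*25)*40 = (925/24)*40 = 4625/3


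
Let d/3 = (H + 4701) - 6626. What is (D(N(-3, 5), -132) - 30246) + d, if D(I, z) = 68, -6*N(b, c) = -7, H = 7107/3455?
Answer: -124196294/3455 ≈ -35947.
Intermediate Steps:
H = 7107/3455 (H = 7107*(1/3455) = 7107/3455 ≈ 2.0570)
N(b, c) = 7/6 (N(b, c) = -⅙*(-7) = 7/6)
d = -19931304/3455 (d = 3*((7107/3455 + 4701) - 6626) = 3*(16249062/3455 - 6626) = 3*(-6643768/3455) = -19931304/3455 ≈ -5768.8)
(D(N(-3, 5), -132) - 30246) + d = (68 - 30246) - 19931304/3455 = -30178 - 19931304/3455 = -124196294/3455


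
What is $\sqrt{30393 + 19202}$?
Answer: $\sqrt{49595} \approx 222.7$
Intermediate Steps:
$\sqrt{30393 + 19202} = \sqrt{49595}$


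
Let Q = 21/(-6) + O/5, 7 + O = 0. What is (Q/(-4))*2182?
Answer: 53459/20 ≈ 2672.9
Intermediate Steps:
O = -7 (O = -7 + 0 = -7)
Q = -49/10 (Q = 21/(-6) - 7/5 = 21*(-⅙) - 7*⅕ = -7/2 - 7/5 = -49/10 ≈ -4.9000)
(Q/(-4))*2182 = -49/10/(-4)*2182 = -49/10*(-¼)*2182 = (49/40)*2182 = 53459/20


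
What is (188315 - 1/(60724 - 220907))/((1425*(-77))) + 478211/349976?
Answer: -5928107388317/16945471240600 ≈ -0.34983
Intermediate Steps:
(188315 - 1/(60724 - 220907))/((1425*(-77))) + 478211/349976 = (188315 - 1/(-160183))/(-109725) + 478211*(1/349976) = (188315 - 1*(-1/160183))*(-1/109725) + 478211/349976 = (188315 + 1/160183)*(-1/109725) + 478211/349976 = (30164861646/160183)*(-1/109725) + 478211/349976 = -10054953882/5858693225 + 478211/349976 = -5928107388317/16945471240600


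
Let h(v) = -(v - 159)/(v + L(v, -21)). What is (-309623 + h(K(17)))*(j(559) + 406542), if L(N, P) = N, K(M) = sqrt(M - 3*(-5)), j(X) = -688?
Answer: -125661935969 + 32265393*sqrt(2)/8 ≈ -1.2566e+11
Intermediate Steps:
K(M) = sqrt(15 + M) (K(M) = sqrt(M + 15) = sqrt(15 + M))
h(v) = -(-159 + v)/(2*v) (h(v) = -(v - 159)/(v + v) = -(-159 + v)/(2*v))
(-309623 + h(K(17)))*(j(559) + 406542) = (-309623 + (159 - sqrt(15 + 17))/(2*(sqrt(15 + 17))))*(-688 + 406542) = (-309623 + (159 - sqrt(32))/(2*(sqrt(32))))*405854 = (-309623 + (159 - 4*sqrt(2))/(2*((4*sqrt(2)))))*405854 = (-309623 + (sqrt(2)/8)*(159 - 4*sqrt(2))/2)*405854 = (-309623 + sqrt(2)*(159 - 4*sqrt(2))/16)*405854 = -125661733042 + 202927*sqrt(2)*(159 - 4*sqrt(2))/8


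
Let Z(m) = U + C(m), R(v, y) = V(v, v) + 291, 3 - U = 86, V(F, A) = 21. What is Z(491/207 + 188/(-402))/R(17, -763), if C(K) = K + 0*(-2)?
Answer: -281179/1081782 ≈ -0.25992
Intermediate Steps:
U = -83 (U = 3 - 1*86 = 3 - 86 = -83)
C(K) = K (C(K) = K + 0 = K)
R(v, y) = 312 (R(v, y) = 21 + 291 = 312)
Z(m) = -83 + m
Z(491/207 + 188/(-402))/R(17, -763) = (-83 + (491/207 + 188/(-402)))/312 = (-83 + (491*(1/207) + 188*(-1/402)))*(1/312) = (-83 + (491/207 - 94/201))*(1/312) = (-83 + 26411/13869)*(1/312) = -1124716/13869*1/312 = -281179/1081782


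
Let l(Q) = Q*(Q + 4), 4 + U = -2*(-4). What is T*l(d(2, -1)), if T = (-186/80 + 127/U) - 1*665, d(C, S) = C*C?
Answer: -101692/5 ≈ -20338.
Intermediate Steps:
U = 4 (U = -4 - 2*(-4) = -4 + 8 = 4)
d(C, S) = C**2
T = -25423/40 (T = (-186/80 + 127/4) - 1*665 = (-186*1/80 + 127*(1/4)) - 665 = (-93/40 + 127/4) - 665 = 1177/40 - 665 = -25423/40 ≈ -635.58)
l(Q) = Q*(4 + Q)
T*l(d(2, -1)) = -25423*2**2*(4 + 2**2)/40 = -25423*(4 + 4)/10 = -25423*8/10 = -25423/40*32 = -101692/5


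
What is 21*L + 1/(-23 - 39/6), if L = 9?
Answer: 11149/59 ≈ 188.97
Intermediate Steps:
21*L + 1/(-23 - 39/6) = 21*9 + 1/(-23 - 39/6) = 189 + 1/(-23 - 39*⅙) = 189 + 1/(-23 - 13/2) = 189 + 1/(-59/2) = 189 - 2/59 = 11149/59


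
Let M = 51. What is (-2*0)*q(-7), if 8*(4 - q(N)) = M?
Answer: 0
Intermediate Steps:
q(N) = -19/8 (q(N) = 4 - ⅛*51 = 4 - 51/8 = -19/8)
(-2*0)*q(-7) = -2*0*(-19/8) = 0*(-19/8) = 0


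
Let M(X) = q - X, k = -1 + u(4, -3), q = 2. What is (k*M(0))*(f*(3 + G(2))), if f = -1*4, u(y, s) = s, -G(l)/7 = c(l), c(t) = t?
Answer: -352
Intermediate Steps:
G(l) = -7*l
f = -4
k = -4 (k = -1 - 3 = -4)
M(X) = 2 - X
(k*M(0))*(f*(3 + G(2))) = (-4*(2 - 1*0))*(-4*(3 - 7*2)) = (-4*(2 + 0))*(-4*(3 - 14)) = (-4*2)*(-4*(-11)) = -8*44 = -352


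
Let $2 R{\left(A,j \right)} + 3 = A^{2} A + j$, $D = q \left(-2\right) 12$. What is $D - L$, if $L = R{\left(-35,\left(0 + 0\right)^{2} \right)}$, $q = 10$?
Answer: $21199$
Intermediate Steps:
$D = -240$ ($D = 10 \left(-2\right) 12 = \left(-20\right) 12 = -240$)
$R{\left(A,j \right)} = - \frac{3}{2} + \frac{j}{2} + \frac{A^{3}}{2}$ ($R{\left(A,j \right)} = - \frac{3}{2} + \frac{A^{2} A + j}{2} = - \frac{3}{2} + \frac{A^{3} + j}{2} = - \frac{3}{2} + \frac{j + A^{3}}{2} = - \frac{3}{2} + \left(\frac{j}{2} + \frac{A^{3}}{2}\right) = - \frac{3}{2} + \frac{j}{2} + \frac{A^{3}}{2}$)
$L = -21439$ ($L = - \frac{3}{2} + \frac{\left(0 + 0\right)^{2}}{2} + \frac{\left(-35\right)^{3}}{2} = - \frac{3}{2} + \frac{0^{2}}{2} + \frac{1}{2} \left(-42875\right) = - \frac{3}{2} + \frac{1}{2} \cdot 0 - \frac{42875}{2} = - \frac{3}{2} + 0 - \frac{42875}{2} = -21439$)
$D - L = -240 - -21439 = -240 + 21439 = 21199$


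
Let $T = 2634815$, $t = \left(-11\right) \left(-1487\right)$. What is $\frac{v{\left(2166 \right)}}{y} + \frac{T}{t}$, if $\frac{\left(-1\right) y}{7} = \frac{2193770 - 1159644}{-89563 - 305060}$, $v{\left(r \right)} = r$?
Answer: $\frac{16527158267528}{59203196437} \approx 279.16$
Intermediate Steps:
$t = 16357$
$y = \frac{7238882}{394623}$ ($y = - 7 \frac{2193770 - 1159644}{-89563 - 305060} = - 7 \frac{1034126}{-394623} = - 7 \cdot 1034126 \left(- \frac{1}{394623}\right) = \left(-7\right) \left(- \frac{1034126}{394623}\right) = \frac{7238882}{394623} \approx 18.344$)
$\frac{v{\left(2166 \right)}}{y} + \frac{T}{t} = \frac{2166}{\frac{7238882}{394623}} + \frac{2634815}{16357} = 2166 \cdot \frac{394623}{7238882} + 2634815 \cdot \frac{1}{16357} = \frac{427376709}{3619441} + \frac{2634815}{16357} = \frac{16527158267528}{59203196437}$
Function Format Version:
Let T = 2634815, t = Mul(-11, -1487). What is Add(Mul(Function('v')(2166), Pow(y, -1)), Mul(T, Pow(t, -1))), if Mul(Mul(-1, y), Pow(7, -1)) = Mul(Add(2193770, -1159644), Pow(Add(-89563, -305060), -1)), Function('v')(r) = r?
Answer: Rational(16527158267528, 59203196437) ≈ 279.16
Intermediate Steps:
t = 16357
y = Rational(7238882, 394623) (y = Mul(-7, Mul(Add(2193770, -1159644), Pow(Add(-89563, -305060), -1))) = Mul(-7, Mul(1034126, Pow(-394623, -1))) = Mul(-7, Mul(1034126, Rational(-1, 394623))) = Mul(-7, Rational(-1034126, 394623)) = Rational(7238882, 394623) ≈ 18.344)
Add(Mul(Function('v')(2166), Pow(y, -1)), Mul(T, Pow(t, -1))) = Add(Mul(2166, Pow(Rational(7238882, 394623), -1)), Mul(2634815, Pow(16357, -1))) = Add(Mul(2166, Rational(394623, 7238882)), Mul(2634815, Rational(1, 16357))) = Add(Rational(427376709, 3619441), Rational(2634815, 16357)) = Rational(16527158267528, 59203196437)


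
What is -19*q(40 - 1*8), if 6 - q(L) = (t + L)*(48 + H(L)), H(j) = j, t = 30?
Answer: 94126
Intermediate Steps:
q(L) = 6 - (30 + L)*(48 + L)
-19*q(40 - 1*8) = -19*(-1434 - (40 - 1*8)**2 - 78*(40 - 1*8)) = -19*(-1434 - (40 - 8)**2 - 78*(40 - 8)) = -19*(-1434 - 1*32**2 - 78*32) = -19*(-1434 - 1*1024 - 2496) = -19*(-1434 - 1024 - 2496) = -19*(-4954) = 94126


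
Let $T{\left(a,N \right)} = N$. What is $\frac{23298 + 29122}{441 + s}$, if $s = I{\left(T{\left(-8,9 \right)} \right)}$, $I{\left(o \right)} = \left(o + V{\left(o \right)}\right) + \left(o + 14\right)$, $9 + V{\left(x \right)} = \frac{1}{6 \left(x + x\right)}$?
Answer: $\frac{5661360}{50113} \approx 112.97$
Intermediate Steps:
$V{\left(x \right)} = -9 + \frac{1}{12 x}$ ($V{\left(x \right)} = -9 + \frac{1}{6 \left(x + x\right)} = -9 + \frac{1}{6 \cdot 2 x} = -9 + \frac{1}{12 x}$)
$I{\left(o \right)} = 5 + 2 o + \frac{1}{12 o}$ ($I{\left(o \right)} = \left(o - \left(9 - \frac{1}{12 o}\right)\right) + \left(o + 14\right) = \left(-9 + o + \frac{1}{12 o}\right) + \left(14 + o\right) = 5 + 2 o + \frac{1}{12 o}$)
$s = \frac{2485}{108}$ ($s = 5 + 2 \cdot 9 + \frac{1}{12 \cdot 9} = 5 + 18 + \frac{1}{12} \cdot \frac{1}{9} = 5 + 18 + \frac{1}{108} = \frac{2485}{108} \approx 23.009$)
$\frac{23298 + 29122}{441 + s} = \frac{23298 + 29122}{441 + \frac{2485}{108}} = \frac{52420}{\frac{50113}{108}} = 52420 \cdot \frac{108}{50113} = \frac{5661360}{50113}$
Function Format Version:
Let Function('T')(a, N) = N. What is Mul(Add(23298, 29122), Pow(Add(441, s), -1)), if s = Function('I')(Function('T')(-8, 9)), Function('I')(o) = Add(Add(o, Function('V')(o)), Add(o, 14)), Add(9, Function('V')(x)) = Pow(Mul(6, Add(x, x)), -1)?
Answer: Rational(5661360, 50113) ≈ 112.97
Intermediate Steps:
Function('V')(x) = Add(-9, Mul(Rational(1, 12), Pow(x, -1))) (Function('V')(x) = Add(-9, Pow(Mul(6, Add(x, x)), -1)) = Add(-9, Pow(Mul(6, Mul(2, x)), -1)) = Add(-9, Pow(Mul(12, x), -1)) = Add(-9, Mul(Rational(1, 12), Pow(x, -1))))
Function('I')(o) = Add(5, Mul(2, o), Mul(Rational(1, 12), Pow(o, -1))) (Function('I')(o) = Add(Add(o, Add(-9, Mul(Rational(1, 12), Pow(o, -1)))), Add(o, 14)) = Add(Add(-9, o, Mul(Rational(1, 12), Pow(o, -1))), Add(14, o)) = Add(5, Mul(2, o), Mul(Rational(1, 12), Pow(o, -1))))
s = Rational(2485, 108) (s = Add(5, Mul(2, 9), Mul(Rational(1, 12), Pow(9, -1))) = Add(5, 18, Mul(Rational(1, 12), Rational(1, 9))) = Add(5, 18, Rational(1, 108)) = Rational(2485, 108) ≈ 23.009)
Mul(Add(23298, 29122), Pow(Add(441, s), -1)) = Mul(Add(23298, 29122), Pow(Add(441, Rational(2485, 108)), -1)) = Mul(52420, Pow(Rational(50113, 108), -1)) = Mul(52420, Rational(108, 50113)) = Rational(5661360, 50113)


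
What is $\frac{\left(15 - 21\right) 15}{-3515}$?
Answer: $\frac{18}{703} \approx 0.025605$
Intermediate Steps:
$\frac{\left(15 - 21\right) 15}{-3515} = \left(-6\right) 15 \left(- \frac{1}{3515}\right) = \left(-90\right) \left(- \frac{1}{3515}\right) = \frac{18}{703}$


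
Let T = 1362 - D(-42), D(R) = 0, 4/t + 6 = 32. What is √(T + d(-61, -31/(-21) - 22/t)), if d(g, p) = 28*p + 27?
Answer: I*√23163/3 ≈ 50.731*I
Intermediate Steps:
t = 2/13 (t = 4/(-6 + 32) = 4/26 = 4*(1/26) = 2/13 ≈ 0.15385)
d(g, p) = 27 + 28*p
T = 1362 (T = 1362 - 1*0 = 1362 + 0 = 1362)
√(T + d(-61, -31/(-21) - 22/t)) = √(1362 + (27 + 28*(-31/(-21) - 22/2/13))) = √(1362 + (27 + 28*(-31*(-1/21) - 22*13/2))) = √(1362 + (27 + 28*(31/21 - 143))) = √(1362 + (27 + 28*(-2972/21))) = √(1362 + (27 - 11888/3)) = √(1362 - 11807/3) = √(-7721/3) = I*√23163/3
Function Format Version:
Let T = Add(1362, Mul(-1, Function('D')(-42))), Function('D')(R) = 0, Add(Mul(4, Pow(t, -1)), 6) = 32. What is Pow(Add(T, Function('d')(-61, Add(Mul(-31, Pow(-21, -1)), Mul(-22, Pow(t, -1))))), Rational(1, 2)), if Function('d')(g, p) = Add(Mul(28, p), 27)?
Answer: Mul(Rational(1, 3), I, Pow(23163, Rational(1, 2))) ≈ Mul(50.731, I)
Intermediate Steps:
t = Rational(2, 13) (t = Mul(4, Pow(Add(-6, 32), -1)) = Mul(4, Pow(26, -1)) = Mul(4, Rational(1, 26)) = Rational(2, 13) ≈ 0.15385)
Function('d')(g, p) = Add(27, Mul(28, p))
T = 1362 (T = Add(1362, Mul(-1, 0)) = Add(1362, 0) = 1362)
Pow(Add(T, Function('d')(-61, Add(Mul(-31, Pow(-21, -1)), Mul(-22, Pow(t, -1))))), Rational(1, 2)) = Pow(Add(1362, Add(27, Mul(28, Add(Mul(-31, Pow(-21, -1)), Mul(-22, Pow(Rational(2, 13), -1)))))), Rational(1, 2)) = Pow(Add(1362, Add(27, Mul(28, Add(Mul(-31, Rational(-1, 21)), Mul(-22, Rational(13, 2)))))), Rational(1, 2)) = Pow(Add(1362, Add(27, Mul(28, Add(Rational(31, 21), -143)))), Rational(1, 2)) = Pow(Add(1362, Add(27, Mul(28, Rational(-2972, 21)))), Rational(1, 2)) = Pow(Add(1362, Add(27, Rational(-11888, 3))), Rational(1, 2)) = Pow(Add(1362, Rational(-11807, 3)), Rational(1, 2)) = Pow(Rational(-7721, 3), Rational(1, 2)) = Mul(Rational(1, 3), I, Pow(23163, Rational(1, 2)))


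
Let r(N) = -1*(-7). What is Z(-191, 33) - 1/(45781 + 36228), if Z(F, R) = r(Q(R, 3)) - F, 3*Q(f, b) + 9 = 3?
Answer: 16237781/82009 ≈ 198.00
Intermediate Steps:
Q(f, b) = -2 (Q(f, b) = -3 + (⅓)*3 = -3 + 1 = -2)
r(N) = 7
Z(F, R) = 7 - F
Z(-191, 33) - 1/(45781 + 36228) = (7 - 1*(-191)) - 1/(45781 + 36228) = (7 + 191) - 1/82009 = 198 - 1*1/82009 = 198 - 1/82009 = 16237781/82009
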